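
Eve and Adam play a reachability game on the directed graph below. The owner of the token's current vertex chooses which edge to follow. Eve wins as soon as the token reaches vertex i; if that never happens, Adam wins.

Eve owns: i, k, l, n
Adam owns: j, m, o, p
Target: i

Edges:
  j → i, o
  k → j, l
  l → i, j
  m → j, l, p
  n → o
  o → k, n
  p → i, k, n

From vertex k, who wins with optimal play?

Eve

A0 = {i}
A1: add {l} — l (Eve) has l→i.
A2: add {k} — k (Eve) has k→l.
A3 = A2; e.g. j (Adam) can still go to o. Fixed point.
k ∈ A2, so Eve can force the target.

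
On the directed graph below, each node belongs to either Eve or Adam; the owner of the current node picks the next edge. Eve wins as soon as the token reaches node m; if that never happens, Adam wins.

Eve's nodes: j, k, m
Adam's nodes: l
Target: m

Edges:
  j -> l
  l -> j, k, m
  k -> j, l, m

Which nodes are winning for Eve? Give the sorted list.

A0 = {m}
A1: add {k} — k (Eve) has k→m.
A2 = A1; e.g. j (Eve) has no edge into A1. Fixed point.
Eve's winning region = {k, m}.

k, m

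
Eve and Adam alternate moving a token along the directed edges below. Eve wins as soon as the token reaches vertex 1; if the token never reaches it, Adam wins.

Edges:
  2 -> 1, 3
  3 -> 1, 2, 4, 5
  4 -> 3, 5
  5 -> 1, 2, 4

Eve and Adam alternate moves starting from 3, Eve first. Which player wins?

Track states (vertex, player-to-move).
A0 = {(1,Eve), (1,Adam)}
A1: add {(2,Eve), (3,Eve), (5,Eve)}.
(3,Eve) ∈ A1 ⇒ Eve forces the target.

Eve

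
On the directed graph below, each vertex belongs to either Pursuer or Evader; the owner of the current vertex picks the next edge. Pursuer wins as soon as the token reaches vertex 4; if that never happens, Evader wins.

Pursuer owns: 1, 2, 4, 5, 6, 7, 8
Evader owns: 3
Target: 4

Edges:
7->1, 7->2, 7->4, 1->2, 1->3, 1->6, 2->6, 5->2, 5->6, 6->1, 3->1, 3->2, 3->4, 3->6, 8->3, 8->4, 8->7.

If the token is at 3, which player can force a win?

Evader

A0 = {4}
A1: add {7, 8} — 7 (Pursuer) has 7→4; 8 (Pursuer) has 8→4.
A2 = A1; e.g. 1 (Pursuer) has no edge into A1. Fixed point.
3 never enters the attractor, so Evader can avoid the target forever.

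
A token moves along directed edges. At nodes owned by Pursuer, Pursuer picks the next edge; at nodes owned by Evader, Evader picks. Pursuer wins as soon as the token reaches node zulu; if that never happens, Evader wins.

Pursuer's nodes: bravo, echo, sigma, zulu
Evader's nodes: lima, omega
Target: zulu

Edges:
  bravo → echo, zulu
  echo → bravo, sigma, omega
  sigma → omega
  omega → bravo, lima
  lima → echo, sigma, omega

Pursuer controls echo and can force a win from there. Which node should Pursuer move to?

bravo

A0 = {zulu}
A1: add {bravo} — bravo (Pursuer) has bravo→zulu.
A2: add {echo} — echo (Pursuer) has echo→bravo.
A3 = A2; e.g. sigma (Pursuer) has no edge into A2. Fixed point.
From echo, successor bravo is in the attractor (rank 1); the other successors omega, sigma are not.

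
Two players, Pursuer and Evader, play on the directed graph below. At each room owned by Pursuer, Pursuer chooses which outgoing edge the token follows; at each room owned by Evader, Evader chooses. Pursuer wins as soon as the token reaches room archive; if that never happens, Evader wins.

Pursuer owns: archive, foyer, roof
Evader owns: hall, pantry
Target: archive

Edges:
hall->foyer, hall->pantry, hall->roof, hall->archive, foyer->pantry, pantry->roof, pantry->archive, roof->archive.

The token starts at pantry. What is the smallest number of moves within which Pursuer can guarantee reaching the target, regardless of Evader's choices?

A0 = {archive}
A1: add {roof} — roof (Pursuer) has roof→archive.
A2: add {pantry} — pantry (Evader): all of {roof, archive} already in.
pantry enters the attractor at level 2, so Pursuer can force the target in 2 moves from there.

2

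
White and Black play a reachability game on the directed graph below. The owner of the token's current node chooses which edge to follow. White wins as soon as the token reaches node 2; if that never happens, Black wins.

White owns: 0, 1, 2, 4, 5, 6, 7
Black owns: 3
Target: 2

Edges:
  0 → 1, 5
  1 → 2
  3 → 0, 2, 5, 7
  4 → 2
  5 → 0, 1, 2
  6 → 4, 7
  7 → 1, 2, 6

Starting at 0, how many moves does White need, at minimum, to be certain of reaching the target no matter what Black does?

A0 = {2}
A1: add {1, 4, 5, 7} — 1 (White) has 1→2; 4 (White) has 4→2; 5 (White) has 5→2; 7 (White) has 7→2.
A2: add {0, 6} — 0 (White) has 0→1; 6 (White) has 6→4.
0 enters the attractor at level 2, so White can force the target in 2 moves from there.

2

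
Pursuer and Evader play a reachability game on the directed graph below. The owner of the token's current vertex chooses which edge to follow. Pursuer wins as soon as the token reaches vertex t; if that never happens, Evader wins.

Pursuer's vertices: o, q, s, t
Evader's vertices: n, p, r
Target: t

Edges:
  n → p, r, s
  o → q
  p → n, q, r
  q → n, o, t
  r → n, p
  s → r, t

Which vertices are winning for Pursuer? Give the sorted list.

A0 = {t}
A1: add {q, s} — q (Pursuer) has q→t; s (Pursuer) has s→t.
A2: add {o} — o (Pursuer) has o→q.
A3 = A2; e.g. n (Evader) can still go to p. Fixed point.
Pursuer's winning region = {o, q, s, t}.

o, q, s, t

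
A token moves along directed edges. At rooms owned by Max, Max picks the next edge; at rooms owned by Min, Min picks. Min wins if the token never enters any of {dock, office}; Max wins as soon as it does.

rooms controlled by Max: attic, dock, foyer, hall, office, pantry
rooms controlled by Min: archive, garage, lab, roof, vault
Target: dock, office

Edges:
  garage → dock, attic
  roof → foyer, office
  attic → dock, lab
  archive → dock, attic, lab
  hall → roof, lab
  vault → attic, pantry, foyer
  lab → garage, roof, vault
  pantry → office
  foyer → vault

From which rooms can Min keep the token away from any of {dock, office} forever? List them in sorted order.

archive, foyer, hall, lab, roof, vault

A0 = {dock, office}
A1: add {attic, pantry} — attic (Max) has attic→dock; pantry (Max) has pantry→office.
A2: add {garage} — garage (Min): all of {dock, attic} already in.
A3 = A2; e.g. roof (Min) can still go to foyer. Fixed point.
Max's attractor = {attic, dock, garage, office, pantry}; Min avoids the target exactly from the complement.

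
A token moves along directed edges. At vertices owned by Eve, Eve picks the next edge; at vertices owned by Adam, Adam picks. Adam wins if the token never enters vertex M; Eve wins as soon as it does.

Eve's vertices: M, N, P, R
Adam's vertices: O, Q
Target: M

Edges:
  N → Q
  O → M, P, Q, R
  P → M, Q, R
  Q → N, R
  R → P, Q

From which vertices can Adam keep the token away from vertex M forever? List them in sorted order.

A0 = {M}
A1: add {P} — P (Eve) has P→M.
A2: add {R} — R (Eve) has R→P.
A3 = A2; e.g. N (Eve) has no edge into A2. Fixed point.
Eve's attractor = {M, P, R}; Adam avoids the target exactly from the complement.

N, O, Q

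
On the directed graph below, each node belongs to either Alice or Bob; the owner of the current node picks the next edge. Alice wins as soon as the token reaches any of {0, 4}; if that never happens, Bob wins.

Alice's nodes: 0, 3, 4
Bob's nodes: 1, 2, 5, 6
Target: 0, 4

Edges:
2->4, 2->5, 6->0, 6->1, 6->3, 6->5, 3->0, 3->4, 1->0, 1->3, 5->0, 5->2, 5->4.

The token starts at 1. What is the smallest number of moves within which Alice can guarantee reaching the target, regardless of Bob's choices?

2

A0 = {0, 4}
A1: add {3} — 3 (Alice) has 3→0.
A2: add {1} — 1 (Bob): all of {0, 3} already in.
A3 = A2; e.g. 2 (Bob) can still go to 5. Fixed point.
1 enters the attractor at level 2, so Alice can force the target in 2 moves from there.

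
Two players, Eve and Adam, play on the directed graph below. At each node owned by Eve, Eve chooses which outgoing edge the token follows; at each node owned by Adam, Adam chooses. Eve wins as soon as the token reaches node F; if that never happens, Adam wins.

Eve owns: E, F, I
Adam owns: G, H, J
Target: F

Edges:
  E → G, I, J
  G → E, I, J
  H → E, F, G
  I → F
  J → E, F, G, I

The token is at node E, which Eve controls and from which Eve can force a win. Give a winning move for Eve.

I

A0 = {F}
A1: add {I} — I (Eve) has I→F.
A2: add {E} — E (Eve) has E→I.
A3 = A2; e.g. G (Adam) can still go to J. Fixed point.
From E, successor I is in the attractor (rank 1); the other successors G, J are not.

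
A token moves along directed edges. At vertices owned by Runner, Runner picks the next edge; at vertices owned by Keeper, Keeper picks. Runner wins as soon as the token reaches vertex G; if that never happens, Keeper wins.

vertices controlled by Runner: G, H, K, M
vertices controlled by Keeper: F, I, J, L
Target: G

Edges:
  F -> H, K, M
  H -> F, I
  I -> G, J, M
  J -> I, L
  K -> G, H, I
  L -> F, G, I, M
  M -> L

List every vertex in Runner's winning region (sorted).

A0 = {G}
A1: add {K} — K (Runner) has K→G.
A2 = A1; e.g. F (Keeper) can still go to H. Fixed point.
Runner's winning region = {G, K}.

G, K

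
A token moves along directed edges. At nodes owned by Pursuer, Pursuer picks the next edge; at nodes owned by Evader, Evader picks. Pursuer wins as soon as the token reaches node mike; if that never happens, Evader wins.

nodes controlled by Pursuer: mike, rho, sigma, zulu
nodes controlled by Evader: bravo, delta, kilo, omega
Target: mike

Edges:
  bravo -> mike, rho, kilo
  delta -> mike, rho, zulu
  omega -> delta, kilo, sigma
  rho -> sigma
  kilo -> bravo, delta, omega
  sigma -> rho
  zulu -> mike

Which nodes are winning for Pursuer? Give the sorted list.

mike, zulu

A0 = {mike}
A1: add {zulu} — zulu (Pursuer) has zulu→mike.
A2 = A1; e.g. bravo (Evader) can still go to rho. Fixed point.
Pursuer's winning region = {mike, zulu}.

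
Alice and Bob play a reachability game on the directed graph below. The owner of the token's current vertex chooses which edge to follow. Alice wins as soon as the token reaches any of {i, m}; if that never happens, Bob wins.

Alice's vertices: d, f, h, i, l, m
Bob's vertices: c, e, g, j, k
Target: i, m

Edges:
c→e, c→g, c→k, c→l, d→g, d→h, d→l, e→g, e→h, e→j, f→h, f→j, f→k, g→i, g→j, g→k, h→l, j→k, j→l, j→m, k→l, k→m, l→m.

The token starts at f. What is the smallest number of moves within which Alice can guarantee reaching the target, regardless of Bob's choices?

3

A0 = {i, m}
A1: add {l} — l (Alice) has l→m.
A2: add {d, h, k} — d (Alice) has d→l; h (Alice) has h→l; k (Bob): all of {l, m} already in.
A3: add {f, j} — f (Alice) has f→h; j (Bob): all of {k, l, m} already in.
f enters the attractor at level 3, so Alice can force the target in 3 moves from there.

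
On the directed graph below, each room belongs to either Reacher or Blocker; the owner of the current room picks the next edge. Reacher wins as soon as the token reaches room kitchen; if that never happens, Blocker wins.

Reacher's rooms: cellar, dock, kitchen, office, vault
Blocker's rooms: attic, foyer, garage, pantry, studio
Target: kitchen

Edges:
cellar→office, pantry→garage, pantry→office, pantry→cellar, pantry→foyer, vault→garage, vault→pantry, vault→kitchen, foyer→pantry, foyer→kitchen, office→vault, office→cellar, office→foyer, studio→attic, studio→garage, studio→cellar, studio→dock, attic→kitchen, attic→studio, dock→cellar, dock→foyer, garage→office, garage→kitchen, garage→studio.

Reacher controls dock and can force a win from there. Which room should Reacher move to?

cellar

A0 = {kitchen}
A1: add {vault} — vault (Reacher) has vault→kitchen.
A2: add {office} — office (Reacher) has office→vault.
A3: add {cellar} — cellar (Reacher) has cellar→office.
A4: add {dock} — dock (Reacher) has dock→cellar.
A5 = A4; e.g. attic (Blocker) can still go to studio. Fixed point.
From dock, successor cellar is in the attractor (rank 3); the other successor foyer is not.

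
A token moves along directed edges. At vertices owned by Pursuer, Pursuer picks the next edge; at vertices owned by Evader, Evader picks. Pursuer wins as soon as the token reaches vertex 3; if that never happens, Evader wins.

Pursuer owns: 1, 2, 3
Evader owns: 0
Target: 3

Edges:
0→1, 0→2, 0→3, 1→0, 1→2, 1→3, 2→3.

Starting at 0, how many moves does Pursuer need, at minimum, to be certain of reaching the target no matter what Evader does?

2

A0 = {3}
A1: add {1, 2} — 1 (Pursuer) has 1→3; 2 (Pursuer) has 2→3.
A2: add {0} — 0 (Evader): all of {1, 2, 3} already in.
A2 = all vertices. Fixed point.
0 enters the attractor at level 2, so Pursuer can force the target in 2 moves from there.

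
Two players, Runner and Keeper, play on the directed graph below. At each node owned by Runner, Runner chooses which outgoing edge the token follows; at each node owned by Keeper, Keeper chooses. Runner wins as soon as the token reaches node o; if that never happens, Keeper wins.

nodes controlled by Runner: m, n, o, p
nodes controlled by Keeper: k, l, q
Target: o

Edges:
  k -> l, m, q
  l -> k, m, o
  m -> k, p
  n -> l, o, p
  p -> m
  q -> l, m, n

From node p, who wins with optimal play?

Keeper

A0 = {o}
A1: add {n} — n (Runner) has n→o.
A2 = A1; e.g. k (Keeper) can still go to l. Fixed point.
p never enters the attractor, so Keeper can avoid the target forever.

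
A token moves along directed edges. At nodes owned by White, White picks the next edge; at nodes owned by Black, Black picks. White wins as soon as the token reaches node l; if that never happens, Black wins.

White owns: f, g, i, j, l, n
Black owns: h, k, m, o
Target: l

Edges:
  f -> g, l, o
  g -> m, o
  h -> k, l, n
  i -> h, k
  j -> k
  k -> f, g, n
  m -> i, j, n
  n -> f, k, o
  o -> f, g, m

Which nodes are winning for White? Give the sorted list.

A0 = {l}
A1: add {f} — f (White) has f→l.
A2: add {n} — n (White) has n→f.
A3 = A2; e.g. g (White) has no edge into A2. Fixed point.
White's winning region = {f, l, n}.

f, l, n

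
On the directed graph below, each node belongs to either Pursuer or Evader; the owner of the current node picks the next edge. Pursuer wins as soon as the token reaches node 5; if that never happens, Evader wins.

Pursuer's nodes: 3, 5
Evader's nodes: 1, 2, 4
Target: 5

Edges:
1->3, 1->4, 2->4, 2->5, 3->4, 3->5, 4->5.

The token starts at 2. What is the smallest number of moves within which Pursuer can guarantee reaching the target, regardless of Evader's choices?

2

A0 = {5}
A1: add {3, 4} — 3 (Pursuer) has 3→5; 4 (Evader): all of {5} already in.
A2: add {1, 2} — 1 (Evader): all of {3, 4} already in; 2 (Evader): all of {4, 5} already in.
A2 = all vertices. Fixed point.
2 enters the attractor at level 2, so Pursuer can force the target in 2 moves from there.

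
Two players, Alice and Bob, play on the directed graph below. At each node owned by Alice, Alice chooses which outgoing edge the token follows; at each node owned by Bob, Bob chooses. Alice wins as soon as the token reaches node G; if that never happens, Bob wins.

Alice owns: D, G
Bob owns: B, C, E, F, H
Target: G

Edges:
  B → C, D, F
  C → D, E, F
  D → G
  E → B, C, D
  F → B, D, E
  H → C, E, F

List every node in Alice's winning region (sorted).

A0 = {G}
A1: add {D} — D (Alice) has D→G.
A2 = A1; e.g. B (Bob) can still go to C. Fixed point.
Alice's winning region = {D, G}.

D, G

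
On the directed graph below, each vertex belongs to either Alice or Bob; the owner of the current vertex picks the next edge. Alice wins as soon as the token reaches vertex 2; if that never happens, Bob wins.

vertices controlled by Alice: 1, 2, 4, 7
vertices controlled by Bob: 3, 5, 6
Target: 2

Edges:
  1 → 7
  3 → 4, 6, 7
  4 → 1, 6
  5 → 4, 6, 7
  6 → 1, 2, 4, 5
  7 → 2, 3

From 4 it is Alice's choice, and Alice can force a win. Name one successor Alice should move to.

A0 = {2}
A1: add {7} — 7 (Alice) has 7→2.
A2: add {1} — 1 (Alice) has 1→7.
A3: add {4} — 4 (Alice) has 4→1.
A4 = A3; e.g. 3 (Bob) can still go to 6. Fixed point.
From 4, successor 1 is in the attractor (rank 2); the other successor 6 is not.

1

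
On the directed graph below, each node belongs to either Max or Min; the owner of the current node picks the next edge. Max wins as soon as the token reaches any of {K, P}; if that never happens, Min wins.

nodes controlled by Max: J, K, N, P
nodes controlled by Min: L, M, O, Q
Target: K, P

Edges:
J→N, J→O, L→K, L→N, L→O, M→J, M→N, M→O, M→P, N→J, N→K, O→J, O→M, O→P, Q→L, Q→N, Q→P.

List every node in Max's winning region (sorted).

A0 = {K, P}
A1: add {N} — N (Max) has N→K.
A2: add {J} — J (Max) has J→N.
A3 = A2; e.g. L (Min) can still go to O. Fixed point.
Max's winning region = {J, K, N, P}.

J, K, N, P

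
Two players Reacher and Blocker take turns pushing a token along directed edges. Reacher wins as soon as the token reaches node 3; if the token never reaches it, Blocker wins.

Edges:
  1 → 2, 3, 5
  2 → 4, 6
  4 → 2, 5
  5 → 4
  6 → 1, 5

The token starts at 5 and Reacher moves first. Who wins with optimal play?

Track states (vertex, player-to-move).
A0 = {(3,Reacher), (3,Blocker)}
A1: add {(1,Reacher)}.
A2 = A1; e.g. (1,Blocker) stays out. (5,Reacher) never enters ⇒ Blocker avoids the target.

Blocker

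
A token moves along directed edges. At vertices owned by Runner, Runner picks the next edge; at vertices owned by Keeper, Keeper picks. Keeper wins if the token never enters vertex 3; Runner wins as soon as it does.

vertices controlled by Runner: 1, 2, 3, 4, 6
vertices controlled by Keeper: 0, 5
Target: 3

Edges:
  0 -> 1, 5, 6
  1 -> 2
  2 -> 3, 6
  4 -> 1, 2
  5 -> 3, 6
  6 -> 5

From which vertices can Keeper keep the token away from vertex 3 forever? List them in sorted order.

A0 = {3}
A1: add {2} — 2 (Runner) has 2→3.
A2: add {1, 4} — 1 (Runner) has 1→2; 4 (Runner) has 4→2.
A3 = A2; e.g. 0 (Keeper) can still go to 5. Fixed point.
Runner's attractor = {1, 2, 3, 4}; Keeper avoids the target exactly from the complement.

0, 5, 6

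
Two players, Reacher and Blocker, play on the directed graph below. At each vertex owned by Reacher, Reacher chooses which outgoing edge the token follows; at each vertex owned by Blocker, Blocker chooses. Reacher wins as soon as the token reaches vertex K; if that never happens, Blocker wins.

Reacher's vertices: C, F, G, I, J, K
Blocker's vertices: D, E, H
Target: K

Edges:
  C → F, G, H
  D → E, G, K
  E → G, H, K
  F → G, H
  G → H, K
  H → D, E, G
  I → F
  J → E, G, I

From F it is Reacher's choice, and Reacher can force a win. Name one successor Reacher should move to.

G

A0 = {K}
A1: add {G} — G (Reacher) has G→K.
A2: add {C, F, J} — C (Reacher) has C→G; F (Reacher) has F→G; J (Reacher) has J→G.
A3: add {I} — I (Reacher) has I→F.
A4 = A3; e.g. D (Blocker) can still go to E. Fixed point.
From F, successor G is in the attractor (rank 1); the other successor H is not.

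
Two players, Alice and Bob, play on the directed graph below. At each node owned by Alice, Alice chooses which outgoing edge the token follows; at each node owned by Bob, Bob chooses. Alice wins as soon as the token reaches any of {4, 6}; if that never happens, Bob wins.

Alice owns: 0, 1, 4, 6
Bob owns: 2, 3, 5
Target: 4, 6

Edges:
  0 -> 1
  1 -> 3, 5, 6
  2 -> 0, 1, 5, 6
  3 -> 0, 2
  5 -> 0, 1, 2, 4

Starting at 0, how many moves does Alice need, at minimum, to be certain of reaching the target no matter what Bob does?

A0 = {4, 6}
A1: add {1} — 1 (Alice) has 1→6.
A2: add {0} — 0 (Alice) has 0→1.
A3 = A2; e.g. 2 (Bob) can still go to 5. Fixed point.
0 enters the attractor at level 2, so Alice can force the target in 2 moves from there.

2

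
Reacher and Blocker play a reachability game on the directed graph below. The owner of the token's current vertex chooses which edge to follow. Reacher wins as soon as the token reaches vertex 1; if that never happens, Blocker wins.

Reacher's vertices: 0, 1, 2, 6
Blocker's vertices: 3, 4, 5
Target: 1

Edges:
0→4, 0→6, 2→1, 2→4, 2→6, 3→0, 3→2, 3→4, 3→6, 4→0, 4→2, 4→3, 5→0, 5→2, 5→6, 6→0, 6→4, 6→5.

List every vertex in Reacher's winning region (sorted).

1, 2

A0 = {1}
A1: add {2} — 2 (Reacher) has 2→1.
A2 = A1; e.g. 0 (Reacher) has no edge into A1. Fixed point.
Reacher's winning region = {1, 2}.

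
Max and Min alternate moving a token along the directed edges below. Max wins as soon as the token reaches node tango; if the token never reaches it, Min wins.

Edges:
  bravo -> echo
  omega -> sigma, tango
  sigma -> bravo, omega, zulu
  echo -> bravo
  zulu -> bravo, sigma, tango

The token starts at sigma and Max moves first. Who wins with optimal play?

Track states (vertex, player-to-move).
A0 = {(tango,Max), (tango,Min)}
A1: add {(omega,Max), (zulu,Max)}.
A2 = A1; e.g. (bravo,Max) stays out. (sigma,Max) never enters ⇒ Min avoids the target.

Min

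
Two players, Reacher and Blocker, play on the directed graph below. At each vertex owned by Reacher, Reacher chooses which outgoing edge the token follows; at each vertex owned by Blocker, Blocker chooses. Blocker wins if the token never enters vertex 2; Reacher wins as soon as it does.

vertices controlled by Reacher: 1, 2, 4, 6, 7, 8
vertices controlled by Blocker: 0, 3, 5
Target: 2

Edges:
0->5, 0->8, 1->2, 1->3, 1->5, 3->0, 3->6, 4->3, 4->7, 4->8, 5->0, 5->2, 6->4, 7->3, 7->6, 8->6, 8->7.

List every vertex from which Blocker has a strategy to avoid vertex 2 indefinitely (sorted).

0, 3, 4, 5, 6, 7, 8

A0 = {2}
A1: add {1} — 1 (Reacher) has 1→2.
A2 = A1; e.g. 0 (Blocker) can still go to 5. Fixed point.
Reacher's attractor = {1, 2}; Blocker avoids the target exactly from the complement.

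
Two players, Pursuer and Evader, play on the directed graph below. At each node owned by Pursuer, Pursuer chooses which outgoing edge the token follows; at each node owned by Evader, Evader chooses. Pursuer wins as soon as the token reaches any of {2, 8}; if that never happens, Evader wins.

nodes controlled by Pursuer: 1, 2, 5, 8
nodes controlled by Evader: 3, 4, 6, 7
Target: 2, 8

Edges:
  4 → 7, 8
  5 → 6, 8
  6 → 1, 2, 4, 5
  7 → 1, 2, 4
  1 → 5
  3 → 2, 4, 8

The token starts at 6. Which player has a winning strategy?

A0 = {2, 8}
A1: add {5} — 5 (Pursuer) has 5→8.
A2: add {1} — 1 (Pursuer) has 1→5.
A3 = A2; e.g. 3 (Evader) can still go to 4. Fixed point.
6 never enters the attractor, so Evader can avoid the target forever.

Evader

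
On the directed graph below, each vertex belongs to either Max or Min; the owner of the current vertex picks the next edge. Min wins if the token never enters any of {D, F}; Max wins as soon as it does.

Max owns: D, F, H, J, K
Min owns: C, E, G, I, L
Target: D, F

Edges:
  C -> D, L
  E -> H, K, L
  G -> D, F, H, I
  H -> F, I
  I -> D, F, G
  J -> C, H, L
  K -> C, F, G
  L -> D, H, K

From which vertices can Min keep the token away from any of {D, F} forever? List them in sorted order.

G, I

A0 = {D, F}
A1: add {H, K} — H (Max) has H→F; K (Max) has K→F.
A2: add {J, L} — J (Max) has J→H; L (Min): all of {D, H, K} already in.
A3: add {C, E} — C (Min): all of {D, L} already in; E (Min): all of {H, K, L} already in.
A4 = A3; e.g. G (Min) can still go to I. Fixed point.
Max's attractor = {C, D, E, F, H, J, K, L}; Min avoids the target exactly from the complement.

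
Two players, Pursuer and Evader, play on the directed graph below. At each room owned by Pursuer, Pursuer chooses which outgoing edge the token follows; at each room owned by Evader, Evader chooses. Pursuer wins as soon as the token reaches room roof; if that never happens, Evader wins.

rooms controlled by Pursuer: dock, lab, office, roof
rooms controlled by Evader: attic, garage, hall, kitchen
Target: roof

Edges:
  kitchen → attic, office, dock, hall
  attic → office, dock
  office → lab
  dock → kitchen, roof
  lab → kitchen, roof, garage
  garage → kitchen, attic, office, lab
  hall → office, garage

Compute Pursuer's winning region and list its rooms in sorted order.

attic, dock, lab, office, roof

A0 = {roof}
A1: add {dock, lab} — dock (Pursuer) has dock→roof; lab (Pursuer) has lab→roof.
A2: add {office} — office (Pursuer) has office→lab.
A3: add {attic} — attic (Evader): all of {office, dock} already in.
A4 = A3; e.g. kitchen (Evader) can still go to hall. Fixed point.
Pursuer's winning region = {attic, dock, lab, office, roof}.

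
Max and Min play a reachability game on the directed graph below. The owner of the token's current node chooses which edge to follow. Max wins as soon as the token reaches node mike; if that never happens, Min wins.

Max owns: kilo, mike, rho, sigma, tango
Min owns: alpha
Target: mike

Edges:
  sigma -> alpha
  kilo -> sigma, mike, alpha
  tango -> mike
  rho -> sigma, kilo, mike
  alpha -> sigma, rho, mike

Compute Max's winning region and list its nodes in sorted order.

kilo, mike, rho, tango

A0 = {mike}
A1: add {kilo, rho, tango} — kilo (Max) has kilo→mike; tango (Max) has tango→mike; rho (Max) has rho→mike.
A2 = A1; e.g. sigma (Max) has no edge into A1. Fixed point.
Max's winning region = {kilo, mike, rho, tango}.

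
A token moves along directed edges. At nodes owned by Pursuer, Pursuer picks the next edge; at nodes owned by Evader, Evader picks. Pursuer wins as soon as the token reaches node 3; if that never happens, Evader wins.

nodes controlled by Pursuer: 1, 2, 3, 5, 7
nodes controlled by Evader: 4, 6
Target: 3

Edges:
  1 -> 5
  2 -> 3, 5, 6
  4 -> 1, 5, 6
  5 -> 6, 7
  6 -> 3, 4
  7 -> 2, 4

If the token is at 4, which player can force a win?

Evader

A0 = {3}
A1: add {2} — 2 (Pursuer) has 2→3.
A2: add {7} — 7 (Pursuer) has 7→2.
A3: add {5} — 5 (Pursuer) has 5→7.
A4: add {1} — 1 (Pursuer) has 1→5.
A5 = A4; e.g. 4 (Evader) can still go to 6. Fixed point.
4 never enters the attractor, so Evader can avoid the target forever.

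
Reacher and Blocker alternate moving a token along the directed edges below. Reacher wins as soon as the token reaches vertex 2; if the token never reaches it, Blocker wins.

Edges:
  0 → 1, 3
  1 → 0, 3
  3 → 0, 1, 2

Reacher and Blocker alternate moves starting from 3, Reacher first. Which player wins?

Track states (vertex, player-to-move).
A0 = {(2,Reacher), (2,Blocker)}
A1: add {(3,Reacher)}.
(3,Reacher) ∈ A1 ⇒ Reacher forces the target.

Reacher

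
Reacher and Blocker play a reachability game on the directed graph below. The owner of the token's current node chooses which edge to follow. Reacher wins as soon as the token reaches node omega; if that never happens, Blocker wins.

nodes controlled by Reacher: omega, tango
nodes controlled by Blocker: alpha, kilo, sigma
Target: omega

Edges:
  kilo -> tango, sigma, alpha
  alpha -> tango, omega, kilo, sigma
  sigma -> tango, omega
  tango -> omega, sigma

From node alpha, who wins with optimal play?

A0 = {omega}
A1: add {tango} — tango (Reacher) has tango→omega.
A2: add {sigma} — sigma (Blocker): all of {tango, omega} already in.
A3 = A2; e.g. kilo (Blocker) can still go to alpha. Fixed point.
alpha never enters the attractor, so Blocker can avoid the target forever.

Blocker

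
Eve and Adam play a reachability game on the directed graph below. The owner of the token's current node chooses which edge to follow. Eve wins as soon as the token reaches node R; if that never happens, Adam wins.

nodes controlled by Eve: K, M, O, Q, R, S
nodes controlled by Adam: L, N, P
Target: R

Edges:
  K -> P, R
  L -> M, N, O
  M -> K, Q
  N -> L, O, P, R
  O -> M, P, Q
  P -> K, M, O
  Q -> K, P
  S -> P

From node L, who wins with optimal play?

Adam

A0 = {R}
A1: add {K} — K (Eve) has K→R.
A2: add {M, Q} — M (Eve) has M→K; Q (Eve) has Q→K.
A3: add {O} — O (Eve) has O→M.
A4: add {P} — P (Adam): all of {K, M, O} already in.
A5: add {S} — S (Eve) has S→P.
A6 = A5; e.g. L (Adam) can still go to N. Fixed point.
L never enters the attractor, so Adam can avoid the target forever.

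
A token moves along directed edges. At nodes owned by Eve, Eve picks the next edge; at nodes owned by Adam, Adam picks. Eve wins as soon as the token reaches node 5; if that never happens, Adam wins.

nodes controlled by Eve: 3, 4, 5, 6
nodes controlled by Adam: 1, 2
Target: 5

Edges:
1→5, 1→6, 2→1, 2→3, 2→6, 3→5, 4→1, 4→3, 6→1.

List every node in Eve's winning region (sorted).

3, 4, 5

A0 = {5}
A1: add {3} — 3 (Eve) has 3→5.
A2: add {4} — 4 (Eve) has 4→3.
A3 = A2; e.g. 1 (Adam) can still go to 6. Fixed point.
Eve's winning region = {3, 4, 5}.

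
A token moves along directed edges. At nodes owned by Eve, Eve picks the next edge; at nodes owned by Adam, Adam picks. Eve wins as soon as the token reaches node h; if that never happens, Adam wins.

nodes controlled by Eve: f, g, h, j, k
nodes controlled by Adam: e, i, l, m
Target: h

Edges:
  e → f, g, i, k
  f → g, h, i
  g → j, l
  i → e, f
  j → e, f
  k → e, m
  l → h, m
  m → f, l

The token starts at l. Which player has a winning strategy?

Adam

A0 = {h}
A1: add {f} — f (Eve) has f→h.
A2: add {j} — j (Eve) has j→f.
A3: add {g} — g (Eve) has g→j.
A4 = A3; e.g. e (Adam) can still go to i. Fixed point.
l never enters the attractor, so Adam can avoid the target forever.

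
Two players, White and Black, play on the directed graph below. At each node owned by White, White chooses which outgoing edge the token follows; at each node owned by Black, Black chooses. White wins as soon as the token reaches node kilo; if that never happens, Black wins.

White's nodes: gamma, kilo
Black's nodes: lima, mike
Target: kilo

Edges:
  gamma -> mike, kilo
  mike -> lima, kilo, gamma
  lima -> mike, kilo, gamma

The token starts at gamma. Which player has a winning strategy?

A0 = {kilo}
A1: add {gamma} — gamma (White) has gamma→kilo.
A2 = A1; e.g. mike (Black) can still go to lima. Fixed point.
gamma ∈ A1, so White can force the target.

White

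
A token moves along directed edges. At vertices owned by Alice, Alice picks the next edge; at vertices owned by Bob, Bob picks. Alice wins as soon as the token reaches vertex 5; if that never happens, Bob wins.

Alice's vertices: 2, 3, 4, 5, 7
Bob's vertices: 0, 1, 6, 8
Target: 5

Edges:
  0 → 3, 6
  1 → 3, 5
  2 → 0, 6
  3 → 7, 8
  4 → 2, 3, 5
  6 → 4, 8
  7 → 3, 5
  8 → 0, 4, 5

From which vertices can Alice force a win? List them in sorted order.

1, 3, 4, 5, 7

A0 = {5}
A1: add {4, 7} — 4 (Alice) has 4→5; 7 (Alice) has 7→5.
A2: add {3} — 3 (Alice) has 3→7.
A3: add {1} — 1 (Bob): all of {3, 5} already in.
A4 = A3; e.g. 0 (Bob) can still go to 6. Fixed point.
Alice's winning region = {1, 3, 4, 5, 7}.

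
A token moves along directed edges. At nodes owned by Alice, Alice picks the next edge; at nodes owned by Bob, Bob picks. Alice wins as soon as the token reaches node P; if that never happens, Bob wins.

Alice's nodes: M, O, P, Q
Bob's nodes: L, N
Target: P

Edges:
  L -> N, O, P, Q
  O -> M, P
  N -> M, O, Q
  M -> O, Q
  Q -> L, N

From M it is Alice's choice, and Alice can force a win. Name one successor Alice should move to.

O

A0 = {P}
A1: add {O} — O (Alice) has O→P.
A2: add {M} — M (Alice) has M→O.
A3 = A2; e.g. L (Bob) can still go to N. Fixed point.
From M, successor O is in the attractor (rank 1); the other successor Q is not.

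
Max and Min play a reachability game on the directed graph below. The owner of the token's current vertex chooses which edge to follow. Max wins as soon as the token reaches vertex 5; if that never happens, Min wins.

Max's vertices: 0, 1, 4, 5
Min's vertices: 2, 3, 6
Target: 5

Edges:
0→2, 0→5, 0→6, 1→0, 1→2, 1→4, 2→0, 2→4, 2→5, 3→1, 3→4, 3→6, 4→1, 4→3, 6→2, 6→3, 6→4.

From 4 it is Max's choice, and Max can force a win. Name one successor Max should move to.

A0 = {5}
A1: add {0} — 0 (Max) has 0→5.
A2: add {1} — 1 (Max) has 1→0.
A3: add {4} — 4 (Max) has 4→1.
A4: add {2} — 2 (Min): all of {0, 4, 5} already in.
A5 = A4; e.g. 3 (Min) can still go to 6. Fixed point.
From 4, successor 1 is in the attractor (rank 2); the other successor 3 is not.

1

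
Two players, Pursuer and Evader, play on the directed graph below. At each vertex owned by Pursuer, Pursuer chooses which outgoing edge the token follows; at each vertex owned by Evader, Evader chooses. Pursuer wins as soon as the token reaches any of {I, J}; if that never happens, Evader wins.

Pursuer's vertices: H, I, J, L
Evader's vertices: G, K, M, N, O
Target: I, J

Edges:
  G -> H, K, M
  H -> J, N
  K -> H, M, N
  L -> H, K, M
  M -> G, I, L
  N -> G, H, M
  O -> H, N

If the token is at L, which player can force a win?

Pursuer

A0 = {I, J}
A1: add {H} — H (Pursuer) has H→J.
A2: add {L} — L (Pursuer) has L→H.
A3 = A2; e.g. G (Evader) can still go to K. Fixed point.
L ∈ A2, so Pursuer can force the target.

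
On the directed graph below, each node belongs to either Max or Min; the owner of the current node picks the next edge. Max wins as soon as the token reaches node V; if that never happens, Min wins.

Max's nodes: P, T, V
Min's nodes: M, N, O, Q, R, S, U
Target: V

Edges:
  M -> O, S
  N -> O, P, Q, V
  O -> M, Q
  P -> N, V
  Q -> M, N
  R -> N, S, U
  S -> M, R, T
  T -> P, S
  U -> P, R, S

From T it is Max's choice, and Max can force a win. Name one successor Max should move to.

P

A0 = {V}
A1: add {P} — P (Max) has P→V.
A2: add {T} — T (Max) has T→P.
A3 = A2; e.g. M (Min) can still go to O. Fixed point.
From T, successor P is in the attractor (rank 1); the other successor S is not.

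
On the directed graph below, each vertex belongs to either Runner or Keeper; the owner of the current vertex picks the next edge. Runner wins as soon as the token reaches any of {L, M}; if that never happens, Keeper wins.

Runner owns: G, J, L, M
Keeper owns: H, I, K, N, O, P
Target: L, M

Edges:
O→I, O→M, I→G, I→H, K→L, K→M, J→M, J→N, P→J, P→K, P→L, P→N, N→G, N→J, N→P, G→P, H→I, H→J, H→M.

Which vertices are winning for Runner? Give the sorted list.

A0 = {L, M}
A1: add {J, K} — J (Runner) has J→M; K (Keeper): all of {L, M} already in.
A2 = A1; e.g. G (Runner) has no edge into A1. Fixed point.
Runner's winning region = {J, K, L, M}.

J, K, L, M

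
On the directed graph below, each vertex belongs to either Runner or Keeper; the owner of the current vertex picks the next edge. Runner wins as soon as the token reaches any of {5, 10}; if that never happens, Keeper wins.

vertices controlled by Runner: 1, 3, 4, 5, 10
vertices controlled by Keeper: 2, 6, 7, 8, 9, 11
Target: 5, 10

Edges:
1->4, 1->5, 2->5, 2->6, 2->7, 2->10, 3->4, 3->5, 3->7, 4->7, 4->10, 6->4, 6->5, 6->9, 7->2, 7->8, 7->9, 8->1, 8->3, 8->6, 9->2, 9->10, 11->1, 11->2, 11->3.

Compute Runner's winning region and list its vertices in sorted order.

A0 = {5, 10}
A1: add {1, 3, 4} — 1 (Runner) has 1→5; 3 (Runner) has 3→5; 4 (Runner) has 4→10.
A2 = A1; e.g. 2 (Keeper) can still go to 6. Fixed point.
Runner's winning region = {1, 3, 4, 5, 10}.

1, 3, 4, 5, 10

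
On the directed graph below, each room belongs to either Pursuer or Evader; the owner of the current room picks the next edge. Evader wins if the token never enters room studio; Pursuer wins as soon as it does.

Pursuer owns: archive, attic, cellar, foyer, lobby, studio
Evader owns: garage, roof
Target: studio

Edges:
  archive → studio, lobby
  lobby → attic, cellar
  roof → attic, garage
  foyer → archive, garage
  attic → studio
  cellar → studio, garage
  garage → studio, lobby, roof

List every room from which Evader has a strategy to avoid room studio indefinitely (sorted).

garage, roof

A0 = {studio}
A1: add {archive, attic, cellar} — attic (Pursuer) has attic→studio; archive (Pursuer) has archive→studio; cellar (Pursuer) has cellar→studio.
A2: add {foyer, lobby} — foyer (Pursuer) has foyer→archive; lobby (Pursuer) has lobby→attic.
A3 = A2; e.g. garage (Evader) can still go to roof. Fixed point.
Pursuer's attractor = {archive, attic, cellar, foyer, lobby, studio}; Evader avoids the target exactly from the complement.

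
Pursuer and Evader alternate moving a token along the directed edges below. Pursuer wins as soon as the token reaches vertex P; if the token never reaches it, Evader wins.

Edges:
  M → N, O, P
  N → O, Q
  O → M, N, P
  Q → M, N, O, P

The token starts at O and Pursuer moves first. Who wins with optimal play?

Pursuer

Track states (vertex, player-to-move).
A0 = {(P,Pursuer), (P,Evader)}
A1: add {(M,Pursuer), (O,Pursuer), (Q,Pursuer)}.
(O,Pursuer) ∈ A1 ⇒ Pursuer forces the target.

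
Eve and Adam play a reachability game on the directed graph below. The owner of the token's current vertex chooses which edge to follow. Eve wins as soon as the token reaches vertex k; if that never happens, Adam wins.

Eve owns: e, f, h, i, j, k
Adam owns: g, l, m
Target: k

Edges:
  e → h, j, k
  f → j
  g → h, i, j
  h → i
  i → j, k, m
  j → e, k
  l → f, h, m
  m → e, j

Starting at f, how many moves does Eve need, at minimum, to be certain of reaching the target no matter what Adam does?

2

A0 = {k}
A1: add {e, i, j} — e (Eve) has e→k; i (Eve) has i→k; j (Eve) has j→k.
A2: add {f, h, m} — f (Eve) has f→j; h (Eve) has h→i; m (Adam): all of {e, j} already in.
f enters the attractor at level 2, so Eve can force the target in 2 moves from there.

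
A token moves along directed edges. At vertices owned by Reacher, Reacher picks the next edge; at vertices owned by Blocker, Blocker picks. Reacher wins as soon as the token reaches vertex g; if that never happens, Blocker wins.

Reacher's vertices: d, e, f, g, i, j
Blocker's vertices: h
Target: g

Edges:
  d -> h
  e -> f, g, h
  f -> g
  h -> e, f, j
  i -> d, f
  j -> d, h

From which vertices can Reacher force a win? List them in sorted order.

A0 = {g}
A1: add {e, f} — e (Reacher) has e→g; f (Reacher) has f→g.
A2: add {i} — i (Reacher) has i→f.
A3 = A2; e.g. d (Reacher) has no edge into A2. Fixed point.
Reacher's winning region = {e, f, g, i}.

e, f, g, i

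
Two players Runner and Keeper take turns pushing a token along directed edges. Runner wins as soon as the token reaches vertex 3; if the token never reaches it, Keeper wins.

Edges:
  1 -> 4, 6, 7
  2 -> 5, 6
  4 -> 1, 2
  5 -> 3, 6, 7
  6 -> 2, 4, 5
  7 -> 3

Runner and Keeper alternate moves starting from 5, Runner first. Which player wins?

Track states (vertex, player-to-move).
A0 = {(3,Runner), (3,Keeper)}
A1: add {(5,Runner), (7,Runner), (7,Keeper)}.
(5,Runner) ∈ A1 ⇒ Runner forces the target.

Runner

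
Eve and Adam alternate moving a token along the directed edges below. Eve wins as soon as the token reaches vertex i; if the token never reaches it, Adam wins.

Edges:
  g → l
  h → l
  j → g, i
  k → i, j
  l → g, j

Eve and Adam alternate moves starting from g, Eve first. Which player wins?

Track states (vertex, player-to-move).
A0 = {(i,Eve), (i,Adam)}
A1: add {(j,Eve), (k,Eve)}.
A2: add {(k,Adam)}.
A3 = A2; e.g. (g,Eve) stays out. (g,Eve) never enters ⇒ Adam avoids the target.

Adam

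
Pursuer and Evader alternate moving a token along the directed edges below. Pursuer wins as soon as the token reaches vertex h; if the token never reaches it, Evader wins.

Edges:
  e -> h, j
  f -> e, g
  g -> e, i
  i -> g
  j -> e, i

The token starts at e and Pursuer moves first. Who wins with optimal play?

Track states (vertex, player-to-move).
A0 = {(h,Pursuer), (h,Evader)}
A1: add {(e,Pursuer)}.
(e,Pursuer) ∈ A1 ⇒ Pursuer forces the target.

Pursuer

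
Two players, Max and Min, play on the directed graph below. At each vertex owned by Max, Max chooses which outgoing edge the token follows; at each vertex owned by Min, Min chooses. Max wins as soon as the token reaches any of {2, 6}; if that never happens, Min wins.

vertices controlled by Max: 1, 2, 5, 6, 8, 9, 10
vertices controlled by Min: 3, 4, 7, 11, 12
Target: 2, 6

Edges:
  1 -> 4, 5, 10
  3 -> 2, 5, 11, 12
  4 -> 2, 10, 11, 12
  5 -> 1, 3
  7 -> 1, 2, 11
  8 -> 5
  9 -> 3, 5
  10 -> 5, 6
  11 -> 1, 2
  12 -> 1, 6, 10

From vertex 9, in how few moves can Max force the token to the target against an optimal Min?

A0 = {2, 6}
A1: add {10} — 10 (Max) has 10→6.
A2: add {1} — 1 (Max) has 1→10.
A3: add {5, 11, 12} — 5 (Max) has 5→1; 11 (Min): all of {1, 2} already in; 12 (Min): all of {1, 6, 10} already in.
A4: add {3, 4, 7, 8, 9} — 3 (Min): all of {2, 5, 11, 12} already in; 4 (Min): all of {2, 10, 11, 12} already in; 7 (Min): all of {1, 2, 11} already in; 8 (Max) has 8→5; 9 (Max) has 9→5.
A4 = all vertices. Fixed point.
9 enters the attractor at level 4, so Max can force the target in 4 moves from there.

4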